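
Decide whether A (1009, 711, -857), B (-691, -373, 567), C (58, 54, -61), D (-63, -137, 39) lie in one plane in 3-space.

Yes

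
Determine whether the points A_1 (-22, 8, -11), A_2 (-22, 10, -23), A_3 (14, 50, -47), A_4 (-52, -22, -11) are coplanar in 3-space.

With A_1 as base: A_1A_2 = (0, 2, -12), A_1A_3 = (36, 42, -36), A_1A_4 = (-30, -30, 0).
A_1A_3 × A_1A_4 = (-1080, 1080, 180).
A_1A_2 · (A_1A_3 × A_1A_4) = 0.
The scalar triple product vanishes, so the four points are coplanar.

Yes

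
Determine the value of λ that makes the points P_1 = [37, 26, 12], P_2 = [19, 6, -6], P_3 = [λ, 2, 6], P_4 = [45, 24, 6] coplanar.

-21

The points are coplanar iff P_1P_2 · (P_1P_3 × P_1P_4) = 0.
Expanding, this is linear in λ: (-84)λ + (-1764) = 0.
So λ = -21.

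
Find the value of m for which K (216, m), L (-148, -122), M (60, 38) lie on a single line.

Collinearity: (K − L) must be parallel to (M − L) = (208, 160).
Cross-multiplying the components: (m − (-122))·(208) = (364)·(160).
Solving gives m = 158.

158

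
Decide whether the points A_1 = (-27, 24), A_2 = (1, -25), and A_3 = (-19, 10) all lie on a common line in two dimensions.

Yes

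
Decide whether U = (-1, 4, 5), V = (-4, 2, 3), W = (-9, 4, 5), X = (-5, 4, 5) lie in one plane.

The four points are coplanar iff the 3×3 determinant with rows UV, UW, UX is zero.
Rows: (-3, -2, -2), (-8, 0, 0), (-4, 0, 0).
Expanding along the first row: (-3)(0) − (-2)(0) + (-2)(0) = 0.
Zero determinant ⇒ coplanar.

Yes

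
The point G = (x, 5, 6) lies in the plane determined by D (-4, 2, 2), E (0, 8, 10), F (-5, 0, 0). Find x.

-2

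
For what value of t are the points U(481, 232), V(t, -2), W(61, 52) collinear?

-65

The three points are collinear iff det[UV; UW] = 0.
This determinant is linear in t: (-180)t + (-11700) = 0, so t = -65.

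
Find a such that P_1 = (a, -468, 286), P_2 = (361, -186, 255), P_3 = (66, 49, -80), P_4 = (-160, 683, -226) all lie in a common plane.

The points are coplanar iff P_1P_2 · (P_1P_3 × P_1P_4) = 0.
Expanding, this is linear in a: (-178080)a + (77642880) = 0.
So a = 436.

436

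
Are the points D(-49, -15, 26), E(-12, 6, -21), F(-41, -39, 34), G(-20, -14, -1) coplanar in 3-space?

Yes

With D as base: DE = (37, 21, -47), DF = (8, -24, 8), DG = (29, 1, -27).
DF × DG = (640, 448, 704).
DE · (DF × DG) = 0.
The scalar triple product vanishes, so the four points are coplanar.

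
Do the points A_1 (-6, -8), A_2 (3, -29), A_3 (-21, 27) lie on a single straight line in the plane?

Yes

A_1A_2 = (9, -21), A_1A_3 = (-15, 35).
Twice the signed area of △A_1A_2A_3 is (9)(35) − (-21)(-15) = 0.
The triangle is degenerate (zero area), so the points are collinear.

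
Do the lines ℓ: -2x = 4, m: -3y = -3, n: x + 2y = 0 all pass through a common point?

Intersecting ℓ and m: solving the 2×2 system gives (x, y) = (-2, 1).
Substitute into n: (1)(-2) + (2)(1) = 0.
This equals 0, so (-2, 1) lies on all three lines and they are concurrent.

Yes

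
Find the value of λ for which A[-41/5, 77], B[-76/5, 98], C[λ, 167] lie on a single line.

-191/5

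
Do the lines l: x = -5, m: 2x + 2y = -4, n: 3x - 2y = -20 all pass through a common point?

No

Intersecting l and m: solving the 2×2 system gives (x, y) = (-5, 3).
Substitute into n: (3)(-5) + (-2)(3) = -21.
But n requires -20 ≠ -21, so the three lines have no common point.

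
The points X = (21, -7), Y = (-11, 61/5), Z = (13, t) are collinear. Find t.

-11/5

The three points are collinear iff det[XY; XZ] = 0.
This determinant is linear in t: (-32)t + (-352/5) = 0, so t = -11/5.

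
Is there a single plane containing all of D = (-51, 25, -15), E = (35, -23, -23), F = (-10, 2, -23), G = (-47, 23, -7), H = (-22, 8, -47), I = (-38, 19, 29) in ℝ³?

Yes

The plane through D, E, F has normal n = DE × DF = (200, 360, -10) and equation n·P = -1050.
Checking the remaining points: n·G = -1050, n·H = -1050, n·I = -1050.
All equal -1050, so all 6 points lie in one plane.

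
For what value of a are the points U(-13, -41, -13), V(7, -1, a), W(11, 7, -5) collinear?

Direction UW = (24, 48, 8). From the x-coordinate of V, the parameter along the line is τ = (7 − (-13))/24 = 5/6.
Then a = (-13) + 5/6·(8) = -19/3.

-19/3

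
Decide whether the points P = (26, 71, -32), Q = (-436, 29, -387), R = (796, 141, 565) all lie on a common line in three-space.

No

PQ = (-462, -42, -355), PR = (770, 70, 597).
Comparing components 2 and 3: (-42)(597) − (-355)(70) = -224 ≠ 0, so PQ and PR are not parallel and the points are not collinear.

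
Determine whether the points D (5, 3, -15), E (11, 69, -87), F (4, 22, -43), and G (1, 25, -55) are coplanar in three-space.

With D as base: DE = (6, 66, -72), DF = (-1, 19, -28), DG = (-4, 22, -40).
DF × DG = (-144, 72, 54).
DE · (DF × DG) = 0.
The scalar triple product vanishes, so the four points are coplanar.

Yes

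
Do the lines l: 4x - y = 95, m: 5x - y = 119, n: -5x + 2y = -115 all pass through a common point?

The three lines meet at one point iff the augmented coefficient matrix [aᵢ bᵢ cᵢ] has rank < 3, i.e. its determinant vanishes.
Here the determinant is 3.
Nonzero, so no common point exists.

No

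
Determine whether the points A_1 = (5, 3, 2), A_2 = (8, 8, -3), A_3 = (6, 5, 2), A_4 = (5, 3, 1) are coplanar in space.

No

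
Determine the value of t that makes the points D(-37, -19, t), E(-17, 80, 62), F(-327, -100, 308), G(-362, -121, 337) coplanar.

236

Coplanarity ⇔ det[DE; DF; DG] = 0.
Expanding, this is linear in t: (-210)t + (49560) = 0.
So t = 236.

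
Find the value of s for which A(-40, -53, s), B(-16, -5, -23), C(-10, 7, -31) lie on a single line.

9

Collinearity requires AB × AC = 0; each component is linear in s.
The x-component gives (12)s + (-108) = 0, so s = 9.
The remaining components then also vanish.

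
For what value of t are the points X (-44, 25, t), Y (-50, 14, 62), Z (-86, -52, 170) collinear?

44

Collinearity requires XY × XZ = 0; each component is linear in t.
The x-component gives (-66)t + (2904) = 0, so t = 44.
The remaining components then also vanish.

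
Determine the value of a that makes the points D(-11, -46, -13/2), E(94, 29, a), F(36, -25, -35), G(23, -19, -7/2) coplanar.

Normal to plane DFG: n = (1665/2, -1110, 555); plane equation n·P = 38295.
Requiring n·E = 38295: (555)a + (46065) = 38295.
So a = -14.

-14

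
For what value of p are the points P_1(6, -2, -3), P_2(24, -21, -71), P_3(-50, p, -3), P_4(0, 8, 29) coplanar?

-26

Coplanarity ⇔ det[P_1P_2; P_1P_3; P_1P_4] = 0.
Expanding, this is linear in p: (168)p + (4368) = 0.
So p = -26.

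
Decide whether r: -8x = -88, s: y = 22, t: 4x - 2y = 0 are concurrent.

Lines aᵢx + bᵢy = cᵢ with pairwise distinct directions are concurrent exactly when det[aᵢ bᵢ cᵢ] = 0.
Here the determinant is 0.
It vanishes, so the lines are concurrent at (11, 22).

Yes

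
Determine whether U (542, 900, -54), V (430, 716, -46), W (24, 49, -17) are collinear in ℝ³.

Yes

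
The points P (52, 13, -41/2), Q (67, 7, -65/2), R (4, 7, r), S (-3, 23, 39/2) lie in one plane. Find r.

19/2

Normal to plane PQS: n = (-120, 60, -180); plane equation n·X = -1770.
Requiring n·R = -1770: (-180)r + (-60) = -1770.
So r = 19/2.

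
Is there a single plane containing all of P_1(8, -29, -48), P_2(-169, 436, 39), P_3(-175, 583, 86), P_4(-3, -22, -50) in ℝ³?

With P_1 as base: P_1P_2 = (-177, 465, 87), P_1P_3 = (-183, 612, 134), P_1P_4 = (-11, 7, -2).
P_1P_3 × P_1P_4 = (-2162, -1840, 5451).
P_1P_2 · (P_1P_3 × P_1P_4) = 1311.
Since 1311 ≠ 0, the four points are not coplanar.

No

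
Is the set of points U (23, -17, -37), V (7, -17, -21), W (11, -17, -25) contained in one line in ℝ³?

Yes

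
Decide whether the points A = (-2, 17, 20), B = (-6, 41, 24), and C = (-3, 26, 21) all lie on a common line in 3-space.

No

AB = (-4, 24, 4), AC = (-1, 9, 1).
AB × AC = (-12, 0, -12).
The cross product is nonzero, so the points do not lie on one line.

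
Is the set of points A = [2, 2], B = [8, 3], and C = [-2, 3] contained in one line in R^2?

AB = (6, 1), AC = (-4, 1).
det[AB; AC] = (6)(1) − (1)(-4) = 10.
The determinant is nonzero, so they are not collinear.

No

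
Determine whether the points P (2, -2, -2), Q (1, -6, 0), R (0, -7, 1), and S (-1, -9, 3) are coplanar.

No

With P as base: PQ = (-1, -4, 2), PR = (-2, -5, 3), PS = (-3, -7, 5).
PR × PS = (-4, 1, -1).
PQ · (PR × PS) = -2.
Since -2 ≠ 0, the four points are not coplanar.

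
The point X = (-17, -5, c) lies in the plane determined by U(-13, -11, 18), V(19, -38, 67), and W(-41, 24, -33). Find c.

10

Coplanarity requires UV · (UW × UX) = 0.
UV = (32, -27, 49), UW = (-28, 35, -51); the triple product is linear in c with coefficient 364 and constant term -3640.
Setting it to zero: c = 10.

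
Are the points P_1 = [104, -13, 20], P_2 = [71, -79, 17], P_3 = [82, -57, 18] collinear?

P_1P_2 = (-33, -66, -3), P_1P_3 = (-22, -44, -2).
Each component of P_1P_3 is 2/3 times the corresponding component of P_1P_2, so P_1P_3 = 2/3·P_1P_2 and the points are collinear.

Yes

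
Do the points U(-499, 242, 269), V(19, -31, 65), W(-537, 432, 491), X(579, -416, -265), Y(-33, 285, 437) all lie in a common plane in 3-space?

Yes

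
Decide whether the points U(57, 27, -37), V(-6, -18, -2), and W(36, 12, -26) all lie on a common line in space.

UV = (-63, -45, 35), UW = (-21, -15, 11).
Comparing components 2 and 3: (-45)(11) − (35)(-15) = 30 ≠ 0, so UV and UW are not parallel and the points are not collinear.

No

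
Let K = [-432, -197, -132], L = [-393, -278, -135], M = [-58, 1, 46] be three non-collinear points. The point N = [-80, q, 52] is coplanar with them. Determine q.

A normal to the plane is n = KL × KM = (-13824, -8064, 38016).
N lies in the plane iff n · KN = 0.
This gives (-8064)q + (540288) = 0, so q = 67.

67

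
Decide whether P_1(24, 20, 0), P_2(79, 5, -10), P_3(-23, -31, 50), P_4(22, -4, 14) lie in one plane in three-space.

With P_1 as base: P_1P_2 = (55, -15, -10), P_1P_3 = (-47, -51, 50), P_1P_4 = (-2, -24, 14).
P_1P_3 × P_1P_4 = (486, 558, 1026).
P_1P_2 · (P_1P_3 × P_1P_4) = 8100.
Since 8100 ≠ 0, the four points are not coplanar.

No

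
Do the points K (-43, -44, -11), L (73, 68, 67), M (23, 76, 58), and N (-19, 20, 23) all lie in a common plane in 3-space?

Yes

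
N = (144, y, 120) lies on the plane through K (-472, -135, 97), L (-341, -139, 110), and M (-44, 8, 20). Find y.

Coplanarity requires KL · (KM × KN) = 0.
KL = (131, -4, 13), KM = (428, 143, -77); the triple product is linear in y with coefficient 15651 and constant term 1627704.
Setting it to zero: y = -104.

-104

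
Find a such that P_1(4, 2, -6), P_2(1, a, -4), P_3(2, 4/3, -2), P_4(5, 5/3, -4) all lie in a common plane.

5/3

Normal to plane P_1P_3P_4: n = (0, 8, 4/3); plane equation n·P = 8.
Requiring n·P_2 = 8: (8)a + (-16/3) = 8.
So a = 5/3.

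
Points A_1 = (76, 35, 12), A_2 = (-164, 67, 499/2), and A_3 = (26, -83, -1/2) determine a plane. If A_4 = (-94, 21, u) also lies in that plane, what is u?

162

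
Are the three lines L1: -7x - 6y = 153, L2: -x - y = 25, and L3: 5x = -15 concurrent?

Yes

Intersecting L1 and L2: solving the 2×2 system gives (x, y) = (-3, -22).
Substitute into L3: (5)(-3) + (0)(-22) = -15.
This equals -15, so (-3, -22) lies on all three lines and they are concurrent.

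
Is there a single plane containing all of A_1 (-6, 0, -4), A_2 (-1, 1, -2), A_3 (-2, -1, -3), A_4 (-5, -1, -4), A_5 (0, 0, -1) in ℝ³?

No

The plane through A_1, A_2, A_3 has normal n = A_1A_2 × A_1A_3 = (3, 3, -9) and equation n·P = 18.
Checking the remaining points: n·A_4 = 18, n·A_5 = 9.
Since n·A_5 = 9 ≠ 18, A_5 is off the plane and the points are not all coplanar.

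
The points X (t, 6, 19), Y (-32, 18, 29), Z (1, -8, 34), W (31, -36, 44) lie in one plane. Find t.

The points are coplanar iff XY · (XZ × XW) = 0.
Expanding, this is linear in t: (120)t + (240) = 0.
So t = -2.

-2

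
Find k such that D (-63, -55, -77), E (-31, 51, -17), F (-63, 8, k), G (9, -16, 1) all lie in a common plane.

-59

Normal to plane DEG: n = (5928, 1824, -6384); plane equation n·P = 17784.
Requiring n·F = 17784: (-6384)k + (-358872) = 17784.
So k = -59.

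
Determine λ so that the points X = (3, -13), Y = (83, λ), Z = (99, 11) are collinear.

7

The three points are collinear iff det[XY; XZ] = 0.
This determinant is linear in λ: (-96)λ + (672) = 0, so λ = 7.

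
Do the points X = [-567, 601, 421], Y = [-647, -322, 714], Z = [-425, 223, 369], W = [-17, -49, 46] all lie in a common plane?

No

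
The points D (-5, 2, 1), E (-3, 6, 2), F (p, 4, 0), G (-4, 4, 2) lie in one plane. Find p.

-4

Normal to plane DEG: n = (2, -1, 0); plane equation n·P = -12.
Requiring n·F = -12: (2)p + (-4) = -12.
So p = -4.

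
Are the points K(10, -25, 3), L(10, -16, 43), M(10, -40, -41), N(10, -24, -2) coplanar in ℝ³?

Yes

The four points are coplanar iff the 3×3 determinant with rows KL, KM, KN is zero.
Rows: (0, 9, 40), (0, -15, -44), (0, 1, -5).
Expanding along the first row: (0)(119) − (9)(0) + (40)(0) = 0.
Zero determinant ⇒ coplanar.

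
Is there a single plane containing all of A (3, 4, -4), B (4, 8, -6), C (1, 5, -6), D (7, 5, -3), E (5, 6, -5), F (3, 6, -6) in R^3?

The plane through A, B, C has normal n = AB × AC = (-6, 6, 9) and equation n·P = -30.
Checking the remaining points: n·D = -39, n·E = -39, n·F = -36.
Since n·D = -39 ≠ -30, D is off the plane and the points are not all coplanar.

No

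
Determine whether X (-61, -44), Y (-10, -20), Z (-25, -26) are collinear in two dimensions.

No

XY = (51, 24), XZ = (36, 18).
det[XY; XZ] = (51)(18) − (24)(36) = 54.
The determinant is nonzero, so they are not collinear.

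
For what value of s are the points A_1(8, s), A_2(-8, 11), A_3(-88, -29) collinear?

Collinearity: (A_1 − A_2) must be parallel to (A_3 − A_2) = (-80, -40).
Cross-multiplying the components: (s − 11)·(-80) = (16)·(-40).
Solving gives s = 19.

19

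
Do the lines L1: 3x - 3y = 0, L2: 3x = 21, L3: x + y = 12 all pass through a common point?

No

Lines aᵢx + bᵢy = cᵢ with pairwise distinct directions are concurrent exactly when det[aᵢ bᵢ cᵢ] = 0.
Here the determinant is -18.
Nonzero, so no common point exists.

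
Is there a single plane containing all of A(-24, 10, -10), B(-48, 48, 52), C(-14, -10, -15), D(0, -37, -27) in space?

Yes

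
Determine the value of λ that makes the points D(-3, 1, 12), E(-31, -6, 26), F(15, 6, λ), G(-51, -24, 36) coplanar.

3

The points are coplanar iff DE · (DF × DG) = 0.
Expanding, this is linear in λ: (-364)λ + (1092) = 0.
So λ = 3.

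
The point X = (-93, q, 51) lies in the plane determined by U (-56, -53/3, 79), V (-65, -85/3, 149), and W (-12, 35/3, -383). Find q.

The plane through U, V, W has equation (8624/3)x − 1078y + (616/3)z = -377146/3.
Substituting X: (-1078)q + (-256872) = -377146/3, so q = -365/3.

-365/3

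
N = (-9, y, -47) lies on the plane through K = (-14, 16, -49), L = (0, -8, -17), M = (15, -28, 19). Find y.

-24

The plane through K, L, M has equation −224x − 24y + 80z = -1168.
Substituting N: (-24)y + (-1744) = -1168, so y = -24.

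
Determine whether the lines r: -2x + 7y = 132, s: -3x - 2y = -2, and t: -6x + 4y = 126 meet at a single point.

No

The three lines meet at one point iff the augmented coefficient matrix [aᵢ bᵢ cᵢ] has rank < 3, i.e. its determinant vanishes.
Here the determinant is 50.
Nonzero, so no common point exists.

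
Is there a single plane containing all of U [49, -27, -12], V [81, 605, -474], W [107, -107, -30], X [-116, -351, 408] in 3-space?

With U as base: UV = (32, 632, -462), UW = (58, -80, -18), UX = (-165, -324, 420).
UW × UX = (-39432, -21390, -31992).
UV · (UW × UX) = 0.
The scalar triple product vanishes, so the four points are coplanar.

Yes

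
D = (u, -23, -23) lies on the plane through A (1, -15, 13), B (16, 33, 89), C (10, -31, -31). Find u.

16

The plane through A, B, C has equation −896x + 1344y − 672z = -29792.
Substituting D: (-896)u + (-15456) = -29792, so u = 16.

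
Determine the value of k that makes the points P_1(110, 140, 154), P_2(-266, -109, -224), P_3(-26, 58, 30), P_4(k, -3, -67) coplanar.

-7

Coplanarity ⇔ det[P_1P_2; P_1P_3; P_1P_4] = 0.
Expanding, this is linear in k: (-120)k + (-840) = 0.
So k = -7.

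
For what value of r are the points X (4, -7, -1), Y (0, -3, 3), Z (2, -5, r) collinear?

Direction XY = (-4, 4, 4). From the x-coordinate of Z, the parameter along the line is τ = (2 − 4)/(-4) = 1/2.
Then r = (-1) + 1/2·(4) = 1.

1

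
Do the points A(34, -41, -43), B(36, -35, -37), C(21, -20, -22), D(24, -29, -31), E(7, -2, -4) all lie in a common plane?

Yes

The plane through A, B, C has normal n = AB × AC = (0, -120, 120) and equation n·P = -240.
Checking the remaining points: n·D = -240, n·E = -240.
All equal -240, so all 5 points lie in one plane.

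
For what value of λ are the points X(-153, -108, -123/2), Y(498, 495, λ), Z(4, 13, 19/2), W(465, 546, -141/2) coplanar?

137/2

Coplanarity ⇔ det[XY; XZ; XW] = 0.
Expanding, this is linear in λ: (27900)λ + (-1911150) = 0.
So λ = 137/2.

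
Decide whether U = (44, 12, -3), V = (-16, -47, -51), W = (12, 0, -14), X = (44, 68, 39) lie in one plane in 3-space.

The four points are coplanar iff the 3×3 determinant with rows UV, UW, UX is zero.
Rows: (-60, -59, -48), (-32, -12, -11), (0, 56, 42).
Expanding along the first row: (-60)(112) − (-59)(-1344) + (-48)(-1792) = 0.
Zero determinant ⇒ coplanar.

Yes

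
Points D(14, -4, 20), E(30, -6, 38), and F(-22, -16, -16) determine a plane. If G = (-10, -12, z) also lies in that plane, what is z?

Coplanarity requires DE · (DF × DG) = 0.
DE = (16, -2, 18), DF = (-36, -12, -36); the triple product is linear in z with coefficient -264 and constant term -1056.
Setting it to zero: z = -4.

-4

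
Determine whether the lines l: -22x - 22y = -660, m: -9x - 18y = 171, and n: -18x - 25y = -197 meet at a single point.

Yes

Intersecting l and m: solving the 2×2 system gives (x, y) = (79, -49).
Substitute into n: (-18)(79) + (-25)(-49) = -197.
This equals -197, so (79, -49) lies on all three lines and they are concurrent.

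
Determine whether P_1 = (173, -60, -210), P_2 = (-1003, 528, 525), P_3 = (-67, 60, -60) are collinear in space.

P_1P_2 = (-1176, 588, 735), P_1P_3 = (-240, 120, 150).
Each component of P_1P_3 is 10/49 times the corresponding component of P_1P_2, so P_1P_3 = 10/49·P_1P_2 and the points are collinear.

Yes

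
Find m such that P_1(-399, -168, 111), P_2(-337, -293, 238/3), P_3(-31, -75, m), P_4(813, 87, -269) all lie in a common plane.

The points are coplanar iff P_1P_2 · (P_1P_3 × P_1P_4) = 0.
Expanding, this is linear in m: (-167310)m + (-501930) = 0.
So m = -3.

-3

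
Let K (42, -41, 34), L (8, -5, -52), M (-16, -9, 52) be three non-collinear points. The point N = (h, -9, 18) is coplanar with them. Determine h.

Coplanarity requires KL · (KM × KN) = 0.
KL = (-34, 36, -86), KM = (-58, 32, 18); the triple product is linear in h with coefficient 3400 and constant term 20400.
Setting it to zero: h = -6.

-6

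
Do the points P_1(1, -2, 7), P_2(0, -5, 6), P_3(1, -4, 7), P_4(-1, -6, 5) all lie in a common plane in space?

Yes

The four points are coplanar iff the 3×3 determinant with rows P_1P_2, P_1P_3, P_1P_4 is zero.
Rows: (-1, -3, -1), (0, -2, 0), (-2, -4, -2).
Expanding along the first row: (-1)(4) − (-3)(0) + (-1)(-4) = 0.
Zero determinant ⇒ coplanar.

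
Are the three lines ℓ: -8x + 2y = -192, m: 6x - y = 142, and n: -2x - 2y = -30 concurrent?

No

The three lines meet at one point iff the augmented coefficient matrix [aᵢ bᵢ cᵢ] has rank < 3, i.e. its determinant vanishes.
Here the determinant is -32.
Nonzero, so no common point exists.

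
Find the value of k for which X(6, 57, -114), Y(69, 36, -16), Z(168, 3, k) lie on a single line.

Collinearity requires XY × XZ = 0; each component is linear in k.
The x-component gives (-21)k + (2898) = 0, so k = 138.
The remaining components then also vanish.

138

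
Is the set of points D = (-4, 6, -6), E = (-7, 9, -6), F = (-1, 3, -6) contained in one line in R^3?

Yes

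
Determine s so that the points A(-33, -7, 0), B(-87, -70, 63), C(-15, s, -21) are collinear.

Direction AB = (-54, -63, 63). From the x-coordinate of C, the parameter along the line is τ = (-15 − (-33))/(-54) = -1/3.
Then s = (-7) + (-1/3)·(-63) = 14.

14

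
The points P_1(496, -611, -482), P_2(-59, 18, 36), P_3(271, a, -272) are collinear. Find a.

Collinearity requires P_1P_2 × P_1P_3 = 0; each component is linear in a.
The x-component gives (-518)a + (-184408) = 0, so a = -356.
The remaining components then also vanish.

-356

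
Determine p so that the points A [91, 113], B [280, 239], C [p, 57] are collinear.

7

Collinearity: (C − A) must be parallel to (B − A) = (189, 126).
Cross-multiplying the components: (p − 91)·(126) = (-56)·(189).
Solving gives p = 7.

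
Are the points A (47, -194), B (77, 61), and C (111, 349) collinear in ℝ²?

AB = (30, 255), AC = (64, 543).
det[AB; AC] = (30)(543) − (255)(64) = -30.
The determinant is nonzero, so they are not collinear.

No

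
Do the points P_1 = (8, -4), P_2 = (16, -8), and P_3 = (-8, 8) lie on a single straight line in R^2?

No

P_1P_2 = (8, -4), P_1P_3 = (-16, 12).
If collinear, P_1P_3 would be a scalar multiple of P_1P_2. But (8)·(12) ≠ (-4)·(-16) (difference 32), so they are not parallel; the points are not collinear.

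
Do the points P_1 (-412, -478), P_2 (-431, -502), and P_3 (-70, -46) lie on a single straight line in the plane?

P_1P_2 = (-19, -24), P_1P_3 = (342, 432).
Checking proportionality: P_1P_3 = -18·P_1P_2, so the vectors are parallel and the points are collinear.

Yes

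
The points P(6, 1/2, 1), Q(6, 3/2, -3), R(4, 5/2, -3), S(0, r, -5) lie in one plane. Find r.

The points are coplanar iff PQ · (PR × PS) = 0.
Expanding, this is linear in r: (8)r + (-40) = 0.
So r = 5.

5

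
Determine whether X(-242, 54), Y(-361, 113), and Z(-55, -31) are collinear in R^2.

No

XY = (-119, 59), XZ = (187, -85).
If collinear, XZ would be a scalar multiple of XY. But (-119)·(-85) ≠ (59)·(187) (difference -918), so they are not parallel; the points are not collinear.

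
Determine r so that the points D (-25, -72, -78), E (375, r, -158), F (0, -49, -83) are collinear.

296

Direction DF = (25, 23, -5). From the x-coordinate of E, the parameter along the line is τ = (375 − (-25))/25 = 16.
Then r = (-72) + 16·(23) = 296.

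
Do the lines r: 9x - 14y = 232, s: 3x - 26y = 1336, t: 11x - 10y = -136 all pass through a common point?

Yes

Intersecting r and s: solving the 2×2 system gives (x, y) = (-66, -59).
Substitute into t: (11)(-66) + (-10)(-59) = -136.
This equals -136, so (-66, -59) lies on all three lines and they are concurrent.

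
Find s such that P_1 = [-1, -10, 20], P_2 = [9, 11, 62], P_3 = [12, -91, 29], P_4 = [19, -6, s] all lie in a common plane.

88

Normal to plane P_1P_2P_3: n = (3591, 456, -1083); plane equation n·P = -29811.
Requiring n·P_4 = -29811: (-1083)s + (65493) = -29811.
So s = 88.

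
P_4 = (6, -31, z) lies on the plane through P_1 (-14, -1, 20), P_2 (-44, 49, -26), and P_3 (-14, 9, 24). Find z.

52

A normal to the plane is n = P_1P_2 × P_1P_3 = (660, 120, -300).
P_4 lies in the plane iff n · P_1P_4 = 0.
This gives (-300)z + (15600) = 0, so z = 52.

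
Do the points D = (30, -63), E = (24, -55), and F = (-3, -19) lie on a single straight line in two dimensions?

Yes

DE = (-6, 8), DF = (-33, 44).
Checking proportionality: DF = 11/2·DE, so the vectors are parallel and the points are collinear.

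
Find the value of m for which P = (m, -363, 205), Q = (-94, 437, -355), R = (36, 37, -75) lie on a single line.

Direction QR = (130, -400, 280). From the y-coordinate of P, the parameter along the line is τ = (-363 − 437)/(-400) = 2.
Then m = (-94) + 2·(130) = 166.

166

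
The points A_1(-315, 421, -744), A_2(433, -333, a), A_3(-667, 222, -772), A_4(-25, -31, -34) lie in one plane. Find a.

628

Coplanarity ⇔ det[A_1A_2; A_1A_3; A_1A_4] = 0.
Expanding, this is linear in a: (216814)a + (-136159192) = 0.
So a = 628.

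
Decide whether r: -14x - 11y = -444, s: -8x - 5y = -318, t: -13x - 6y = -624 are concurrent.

No

Intersecting r and s: solving the 2×2 system gives (x, y) = (71, -50).
Substitute into t: (-13)(71) + (-6)(-50) = -623.
But t requires -624 ≠ -623, so the three lines have no common point.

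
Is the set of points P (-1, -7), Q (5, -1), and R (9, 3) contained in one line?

Yes

PQ = (6, 6), PR = (10, 10).
det[PQ; PR] = (6)(10) − (6)(10) = 0.
The determinant is zero, so the points are collinear.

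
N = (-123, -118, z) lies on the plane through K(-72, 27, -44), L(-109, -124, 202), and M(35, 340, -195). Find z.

The plane through K, L, M has equation −54197x + 20735y + 4576z = 4260685.
Substituting N: (4576)z + (4219501) = 4260685, so z = 9.

9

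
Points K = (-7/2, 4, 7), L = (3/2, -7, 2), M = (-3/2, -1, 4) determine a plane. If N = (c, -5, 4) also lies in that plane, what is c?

1

The plane through K, L, M has equation 8x + 5y − 3z = -29.
Substituting N: (8)c + (-37) = -29, so c = 1.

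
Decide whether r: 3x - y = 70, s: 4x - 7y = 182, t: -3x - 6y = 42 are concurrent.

Intersecting r and s: solving the 2×2 system gives (x, y) = (308/17, -266/17).
Substitute into t: (-3)(308/17) + (-6)(-266/17) = 672/17.
But t requires 42 ≠ 672/17, so the three lines have no common point.

No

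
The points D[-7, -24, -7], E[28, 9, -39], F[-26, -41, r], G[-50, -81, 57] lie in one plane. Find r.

The points are coplanar iff DE · (DF × DG) = 0.
Expanding, this is linear in r: (576)r + (-5184) = 0.
So r = 9.

9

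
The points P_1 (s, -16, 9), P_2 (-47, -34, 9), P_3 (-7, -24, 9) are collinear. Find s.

25

Collinearity requires P_1P_2 × P_1P_3 = 0; each component is linear in s.
The z-component gives (-10)s + (250) = 0, so s = 25.
The remaining components then also vanish.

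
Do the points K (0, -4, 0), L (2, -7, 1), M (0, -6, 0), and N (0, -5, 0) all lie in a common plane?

Yes

A normal to the plane through K, L, M is n = KL × KM = (2, 0, -4).
The plane has equation n·P = 0. For N: n·N = 0.
Equal, so N lies in the plane and all four are coplanar.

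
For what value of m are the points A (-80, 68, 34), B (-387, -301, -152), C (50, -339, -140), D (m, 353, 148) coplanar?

-289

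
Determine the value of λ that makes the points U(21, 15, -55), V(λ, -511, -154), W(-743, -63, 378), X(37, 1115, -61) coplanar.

193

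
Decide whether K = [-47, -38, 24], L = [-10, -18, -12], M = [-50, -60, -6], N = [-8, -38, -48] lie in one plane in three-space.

With K as base: KL = (37, 20, -36), KM = (-3, -22, -30), KN = (39, 0, -72).
KM × KN = (1584, -1386, 858).
KL · (KM × KN) = 0.
The scalar triple product vanishes, so the four points are coplanar.

Yes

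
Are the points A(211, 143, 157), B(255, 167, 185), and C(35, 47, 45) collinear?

AB = (44, 24, 28), AC = (-176, -96, -112).
Each component of AC is -4 times the corresponding component of AB, so AC = -4·AB and the points are collinear.

Yes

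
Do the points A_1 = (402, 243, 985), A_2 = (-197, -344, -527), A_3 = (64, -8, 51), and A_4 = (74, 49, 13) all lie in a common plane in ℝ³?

No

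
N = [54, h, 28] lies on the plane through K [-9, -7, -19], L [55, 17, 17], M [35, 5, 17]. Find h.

12

The plane through K, L, M has equation 432x − 720y − 288z = 6624.
Substituting N: (-720)h + (15264) = 6624, so h = 12.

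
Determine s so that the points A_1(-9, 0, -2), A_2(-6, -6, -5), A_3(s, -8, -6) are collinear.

-5

Direction A_1A_2 = (3, -6, -3). From the y-coordinate of A_3, the parameter along the line is τ = (-8 − 0)/(-6) = 4/3.
Then s = (-9) + 4/3·(3) = -5.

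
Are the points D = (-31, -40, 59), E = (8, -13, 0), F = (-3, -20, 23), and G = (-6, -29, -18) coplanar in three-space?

No

The four points are coplanar iff the 3×3 determinant with rows DE, DF, DG is zero.
Rows: (39, 27, -59), (28, 20, -36), (25, 11, -77).
Expanding along the first row: (39)(-1144) − (27)(-1256) + (-59)(-192) = 624.
Nonzero ⇒ not coplanar.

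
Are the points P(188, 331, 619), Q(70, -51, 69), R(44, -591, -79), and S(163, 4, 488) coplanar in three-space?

Yes

With P as base: PQ = (-118, -382, -550), PR = (-144, -922, -698), PS = (-25, -327, -131).
PR × PS = (-107464, -1414, 24038).
PQ · (PR × PS) = 0.
The scalar triple product vanishes, so the four points are coplanar.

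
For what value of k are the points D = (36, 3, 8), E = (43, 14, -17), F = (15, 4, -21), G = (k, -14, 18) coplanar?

2

The points are coplanar iff DE · (DF × DG) = 0.
Expanding, this is linear in k: (-294)k + (588) = 0.
So k = 2.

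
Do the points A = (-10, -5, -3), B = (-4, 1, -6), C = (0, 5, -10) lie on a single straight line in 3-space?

AB = (6, 6, -3), AC = (10, 10, -7).
AB × AC = (-12, 12, 0).
The cross product is nonzero, so the points do not lie on one line.

No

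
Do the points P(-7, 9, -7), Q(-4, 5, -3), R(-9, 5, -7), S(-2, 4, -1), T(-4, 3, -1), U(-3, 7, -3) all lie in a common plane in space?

The plane through P, Q, R has normal n = PQ × PR = (16, -8, -20) and equation n·X = -44.
Checking the remaining points: n·S = -44, n·T = -68, n·U = -44.
Since n·T = -68 ≠ -44, T is off the plane and the points are not all coplanar.

No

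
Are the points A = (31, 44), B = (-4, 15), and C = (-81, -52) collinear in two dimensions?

No

AB = (-35, -29), AC = (-112, -96).
Twice the signed area of △ABC is (-35)(-96) − (-29)(-112) = 112.
The area is nonzero, so the three points are not collinear.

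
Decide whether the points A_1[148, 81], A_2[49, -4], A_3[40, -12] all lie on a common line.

No

A_1A_2 = (-99, -85), A_1A_3 = (-108, -93).
If collinear, A_1A_3 would be a scalar multiple of A_1A_2. But (-99)·(-93) ≠ (-85)·(-108) (difference 27), so they are not parallel; the points are not collinear.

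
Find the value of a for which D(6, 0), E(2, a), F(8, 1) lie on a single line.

The three points are collinear iff det[DE; DF] = 0.
This determinant is linear in a: (-2)a + (-4) = 0, so a = -2.

-2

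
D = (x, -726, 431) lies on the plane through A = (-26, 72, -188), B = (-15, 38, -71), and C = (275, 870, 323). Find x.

The plane through A, B, C has equation −110740x + 29596y + 19012z = 1435896.
Substituting D: (-110740)x + (-13292524) = 1435896, so x = -133.

-133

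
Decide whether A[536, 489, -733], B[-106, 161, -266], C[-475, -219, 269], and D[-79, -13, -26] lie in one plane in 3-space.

A normal to the plane through A, B, C is n = AB × AC = (1980, 171147, 122928).
The plane has equation n·P = -5354061. For D: n·D = -5577459.
-5577459 ≠ -5354061, so D is off the plane.

No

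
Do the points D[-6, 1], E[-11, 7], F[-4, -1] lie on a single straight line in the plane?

DE = (-5, 6), DF = (2, -2).
If collinear, DF would be a scalar multiple of DE. But (-5)·(-2) ≠ (6)·(2) (difference -2), so they are not parallel; the points are not collinear.

No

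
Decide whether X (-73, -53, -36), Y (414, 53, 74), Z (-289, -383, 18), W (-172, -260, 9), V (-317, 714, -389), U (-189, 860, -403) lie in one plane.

The plane through X, Y, Z has normal n = XY × XZ = (42024, -50058, -137814) and equation n·P = 4546626.
Checking the remaining points: n·W = 4546626, n·V = 4546626, n·U = 4546626.
All equal 4546626, so all 6 points lie in one plane.

Yes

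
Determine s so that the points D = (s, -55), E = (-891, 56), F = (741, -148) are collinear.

-3

The three points are collinear iff det[DE; DF] = 0.
This determinant is linear in s: (204)s + (612) = 0, so s = -3.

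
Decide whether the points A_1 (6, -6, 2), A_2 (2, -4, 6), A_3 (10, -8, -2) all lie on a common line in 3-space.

A_1A_2 = (-4, 2, 4), A_1A_3 = (4, -2, -4).
A_1A_2 × A_1A_3 = (0, 0, 0).
The cross product vanishes, so the three points are collinear.

Yes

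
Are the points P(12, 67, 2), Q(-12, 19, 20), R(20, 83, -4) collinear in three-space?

Yes

PQ = (-24, -48, 18), PR = (8, 16, -6).
PQ × PR = (0, 0, 0).
The cross product vanishes, so the three points are collinear.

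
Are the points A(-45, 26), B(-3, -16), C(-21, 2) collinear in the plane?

Yes

AB = (42, -42), AC = (24, -24).
Checking proportionality: AC = 4/7·AB, so the vectors are parallel and the points are collinear.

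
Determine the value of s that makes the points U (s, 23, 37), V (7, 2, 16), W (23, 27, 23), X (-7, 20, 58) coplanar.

Coplanarity ⇔ det[UV; UW; UX] = 0.
Expanding, this is linear in s: (-924)s + (9240) = 0.
So s = 10.

10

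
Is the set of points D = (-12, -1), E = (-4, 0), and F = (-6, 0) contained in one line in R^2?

No

DE = (8, 1), DF = (6, 1).
Twice the signed area of △DEF is (8)(1) − (1)(6) = 2.
The area is nonzero, so the three points are not collinear.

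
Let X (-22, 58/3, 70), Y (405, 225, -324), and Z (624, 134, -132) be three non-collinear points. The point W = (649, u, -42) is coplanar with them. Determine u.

The plane through X, Y, Z has equation 3634x − 168270y − 83898z = -9206028.
Substituting W: (-168270)u + (5882182) = -9206028, so u = 269/3.

269/3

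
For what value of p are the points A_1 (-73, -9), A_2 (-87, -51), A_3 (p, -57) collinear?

The three points are collinear iff det[A_1A_2; A_1A_3] = 0.
This determinant is linear in p: (42)p + (3738) = 0, so p = -89.

-89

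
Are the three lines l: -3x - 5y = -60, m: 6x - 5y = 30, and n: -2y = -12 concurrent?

Lines aᵢx + bᵢy = cᵢ with pairwise distinct directions are concurrent exactly when det[aᵢ bᵢ cᵢ] = 0.
Here the determinant is 0.
It vanishes, so the lines are concurrent at (10, 6).

Yes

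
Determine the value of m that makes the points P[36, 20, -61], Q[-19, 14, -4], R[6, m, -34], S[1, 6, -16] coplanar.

Coplanarity ⇔ det[PQ; PR; PS] = 0.
Expanding, this is linear in m: (-480)m + (10320) = 0.
So m = 43/2.

43/2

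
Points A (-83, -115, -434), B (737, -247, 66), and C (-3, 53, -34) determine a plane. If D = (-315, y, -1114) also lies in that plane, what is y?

A normal to the plane is n = AB × AC = (-136800, -288000, 148320).
D lies in the plane iff n · AD = 0.
This gives (-288000)y + (-102240000) = 0, so y = -355.

-355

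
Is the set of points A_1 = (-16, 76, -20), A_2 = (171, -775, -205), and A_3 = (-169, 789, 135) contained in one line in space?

A_1A_2 = (187, -851, -185), A_1A_3 = (-153, 713, 155).
Comparing components 3 and 1: (-185)(-153) − (187)(155) = -680 ≠ 0, so A_1A_2 and A_1A_3 are not parallel and the points are not collinear.

No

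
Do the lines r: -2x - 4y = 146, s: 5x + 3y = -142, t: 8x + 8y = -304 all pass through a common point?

No

Lines aᵢx + bᵢy = cᵢ with pairwise distinct directions are concurrent exactly when det[aᵢ bᵢ cᵢ] = 0.
Here the determinant is 352.
Nonzero, so no common point exists.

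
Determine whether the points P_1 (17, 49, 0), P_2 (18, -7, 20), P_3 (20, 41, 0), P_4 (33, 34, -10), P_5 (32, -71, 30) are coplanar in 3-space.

The plane through P_1, P_2, P_3 has normal n = P_1P_2 × P_1P_3 = (160, 60, 160) and equation n·P = 5660.
Checking the remaining points: n·P_4 = 5720, n·P_5 = 5660.
Since n·P_4 = 5720 ≠ 5660, P_4 is off the plane and the points are not all coplanar.

No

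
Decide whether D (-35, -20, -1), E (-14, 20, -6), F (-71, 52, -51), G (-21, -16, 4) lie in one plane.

With D as base: DE = (21, 40, -5), DF = (-36, 72, -50), DG = (14, 4, 5).
DF × DG = (560, -520, -1152).
DE · (DF × DG) = -3280.
Since -3280 ≠ 0, the four points are not coplanar.

No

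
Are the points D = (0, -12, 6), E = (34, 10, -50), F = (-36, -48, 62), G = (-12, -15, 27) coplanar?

Yes

The four points are coplanar iff the 3×3 determinant with rows DE, DF, DG is zero.
Rows: (34, 22, -56), (-36, -36, 56), (-12, -3, 21).
Expanding along the first row: (34)(-588) − (22)(-84) + (-56)(-324) = 0.
Zero determinant ⇒ coplanar.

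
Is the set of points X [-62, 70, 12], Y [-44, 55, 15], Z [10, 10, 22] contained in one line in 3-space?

No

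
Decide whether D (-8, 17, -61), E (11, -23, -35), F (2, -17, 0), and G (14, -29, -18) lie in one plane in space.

No

With D as base: DE = (19, -40, 26), DF = (10, -34, 61), DG = (22, -46, 43).
DF × DG = (1344, 912, 288).
DE · (DF × DG) = -3456.
Since -3456 ≠ 0, the four points are not coplanar.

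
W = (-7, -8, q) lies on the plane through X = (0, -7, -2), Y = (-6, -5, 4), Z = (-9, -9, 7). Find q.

The plane through X, Y, Z has equation 30x + 30z = -60.
Substituting W: (30)q + (-210) = -60, so q = 5.

5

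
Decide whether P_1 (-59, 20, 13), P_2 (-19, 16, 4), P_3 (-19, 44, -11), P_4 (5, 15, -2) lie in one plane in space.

No

The four points are coplanar iff the 3×3 determinant with rows P_1P_2, P_1P_3, P_1P_4 is zero.
Rows: (40, -4, -9), (40, 24, -24), (64, -5, -15).
Expanding along the first row: (40)(-480) − (-4)(936) + (-9)(-1736) = 168.
Nonzero ⇒ not coplanar.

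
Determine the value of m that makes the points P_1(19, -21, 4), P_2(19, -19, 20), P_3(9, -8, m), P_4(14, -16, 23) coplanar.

The points are coplanar iff P_1P_2 · (P_1P_3 × P_1P_4) = 0.
Expanding, this is linear in m: (-10)m + (660) = 0.
So m = 66.

66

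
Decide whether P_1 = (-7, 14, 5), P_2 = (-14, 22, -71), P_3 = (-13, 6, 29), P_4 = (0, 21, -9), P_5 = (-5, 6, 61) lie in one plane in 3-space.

Yes

The plane through P_1, P_2, P_3 has normal n = P_1P_2 × P_1P_3 = (-416, 624, 104) and equation n·P = 12168.
Checking the remaining points: n·P_4 = 12168, n·P_5 = 12168.
All equal 12168, so all 5 points lie in one plane.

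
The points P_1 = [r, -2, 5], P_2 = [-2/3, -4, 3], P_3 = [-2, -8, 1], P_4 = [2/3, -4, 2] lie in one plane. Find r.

-4/3

Coplanarity ⇔ det[P_1P_2; P_1P_3; P_1P_4] = 0.
Expanding, this is linear in r: (-4)r + (-16/3) = 0.
So r = -4/3.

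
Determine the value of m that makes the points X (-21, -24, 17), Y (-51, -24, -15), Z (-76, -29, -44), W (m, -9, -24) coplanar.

-66

Normal to plane XYZ: n = (-160, -70, 150); plane equation n·P = 7590.
Requiring n·W = 7590: (-160)m + (-2970) = 7590.
So m = -66.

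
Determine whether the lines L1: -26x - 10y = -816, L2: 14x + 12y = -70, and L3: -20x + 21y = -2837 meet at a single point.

Yes

Intersecting L1 and L2: solving the 2×2 system gives (x, y) = (61, -77).
Substitute into L3: (-20)(61) + (21)(-77) = -2837.
This equals -2837, so (61, -77) lies on all three lines and they are concurrent.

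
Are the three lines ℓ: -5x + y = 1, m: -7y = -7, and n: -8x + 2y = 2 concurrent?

Yes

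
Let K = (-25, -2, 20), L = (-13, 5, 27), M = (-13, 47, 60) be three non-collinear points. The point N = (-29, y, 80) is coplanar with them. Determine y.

75

A normal to the plane is n = KL × KM = (-63, -396, 504).
N lies in the plane iff n · KN = 0.
This gives (-396)y + (29700) = 0, so y = 75.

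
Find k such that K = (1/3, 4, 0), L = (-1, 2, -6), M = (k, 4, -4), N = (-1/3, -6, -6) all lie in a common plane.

The points are coplanar iff KL · (KM × KN) = 0.
Expanding, this is linear in k: (48)k + (32) = 0.
So k = -2/3.

-2/3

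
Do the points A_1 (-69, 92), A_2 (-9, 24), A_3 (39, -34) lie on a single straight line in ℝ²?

No

A_1A_2 = (60, -68), A_1A_3 = (108, -126).
If collinear, A_1A_3 would be a scalar multiple of A_1A_2. But (60)·(-126) ≠ (-68)·(108) (difference -216), so they are not parallel; the points are not collinear.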